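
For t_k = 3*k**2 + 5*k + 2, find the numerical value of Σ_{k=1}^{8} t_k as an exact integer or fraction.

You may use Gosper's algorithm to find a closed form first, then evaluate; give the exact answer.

Step 1: r(k) = (3*k**2 + 11*k + 10)/(3*k**2 + 5*k + 2).
Gosper form: A/B · C(k+1)/C(k) with A=1, B=1, C=k**2 + 5*k/3 + 2/3.
Need (1)·f(k+1) − (1)·f(k) = k**2 + 5*k/3 + 2/3.
d = 3 from the (0,0,2) case.
Coefficient equations give f(k) = k**2*(k + 1)/3.
Then R = B(k−1)f/C = k**2/(3*k + 2), so s_k = R(k)·t_k = k**2*(k + 1).
Verify: 3*k**2 + 5*k + 2 matches t_k.
Sum = s_(9) − s_(1); s_(9) = 810, s_(1) = 2 ⇒ 808.

Σ = 808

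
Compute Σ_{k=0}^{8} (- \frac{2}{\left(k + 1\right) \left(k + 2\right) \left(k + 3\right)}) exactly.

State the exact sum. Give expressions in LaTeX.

Compute t_(k+1)/t_k: get (k + 1)/(k + 4).
Take A(k)=k + 1, B(k)=k + 4, C(k)=1.
Solve (k + 1)·f(k+1) − (k + 3)·f(k) = 1.
Degrees (1,1,0) ⇒ d ≤ 2.
Solving with deg f ≤ 2: f(k) = k*(k + 3)/4.
Then R = B(k−1)f/C = k*(k + 3)**2/4, so s_k = R(k)·t_k = k*(-k - 3)/(2*(k + 1)*(k + 2)).
s_(k+1) − s_k = -2/(k**3 + 6*k**2 + 11*k + 6) = t_k.
Telescoping: Σ = s_(9) − s_(0) = -27/55 − (0) = -27/55.

Σ = -27/55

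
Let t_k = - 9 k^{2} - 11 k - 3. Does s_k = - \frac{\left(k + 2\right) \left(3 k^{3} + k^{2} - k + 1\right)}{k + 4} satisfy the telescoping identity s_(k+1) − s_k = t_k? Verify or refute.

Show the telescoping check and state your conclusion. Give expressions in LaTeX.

Invalid: residual \frac{2 \left(6 k^{3} + 46 k^{2} + 48 k + 11\right)}{k^{2} + 9 k + 20} ≠ 0.

s_(k+1) = -(k + 3)*(-k + 3*(k + 1)**3 + (k + 1)**2)/(k + 5)
s_(k+1) − s_k = (-9*k**4 - 80*k**3 - 190*k**2 - 151*k - 38)/(k**2 + 9*k + 20)
(s_(k+1) − s_k) − t_k = 2*(6*k**3 + 46*k**2 + 48*k + 11)/(k**2 + 9*k + 20)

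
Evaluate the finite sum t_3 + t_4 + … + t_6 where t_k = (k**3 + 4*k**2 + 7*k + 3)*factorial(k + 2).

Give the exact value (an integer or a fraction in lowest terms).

Σ = 17780040

Step 1: r(k) = (k**4 + 10*k**3 + 39*k**2 + 69*k + 45)/(k**3 + 4*k**2 + 7*k + 3).
Take A(k)=k + 3, B(k)=1, C(k)=k**3 + 4*k**2 + 7*k + 3.
Solve (k + 3)·f(k+1) − (1)·f(k) = k**3 + 4*k**2 + 7*k + 3.
From deg A=1, deg B=0, deg C=3: d=2.
Solving with deg f ≤ 2: f(k) = k**2.
R(k) = B(k−1)·f(k)/C(k) = k**2/(k**3 + 4*k**2 + 7*k + 3); s_k = R·t_k = k**2*factorial(k + 2).
Check: Δs_k = (k**3 + 4*k**2 + 7*k + 3)*factorial(k + 2). ✓
Telescoping: Σ = s_(7) − s_(3) = 17781120 − (1080) = 17780040.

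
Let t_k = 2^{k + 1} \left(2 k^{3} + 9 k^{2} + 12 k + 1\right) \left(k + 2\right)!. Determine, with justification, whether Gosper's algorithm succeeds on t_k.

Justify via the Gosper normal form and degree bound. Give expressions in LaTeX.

Yes. s_k = 2^{k + 1} \left(k - 1\right) \left(k + 1\right) \left(k + 2\right)!.

The ratio is 2*(2*k**4 + 21*k**3 + 81*k**2 + 132*k + 72)/(2*k**3 + 9*k**2 + 12*k + 1).
So A=2*k + 6 and B=1, with C=k**3 + 9*k**2/2 + 6*k + 1/2.
Need (2*k + 6)·f(k+1) − (1)·f(k) = k**3 + 9*k**2/2 + 6*k + 1/2.
deg f ≤ 2 (via 1,0,3).
Solve for f: f(k) = (k - 1)*(k + 1)/2 (degree 2 ≤ 2).
R(k) = B(k−1)·f(k)/C(k) = (k - 1)*(k + 1)/(2*k**3 + 9*k**2 + 12*k + 1); s_k = R·t_k = 2**(k + 1)*(k - 1)*(k + 1)*factorial(k + 2).
Δs = 2**(k + 1)*(2*k**3 + 9*k**2 + 12*k + 1)*factorial(k + 2), as required.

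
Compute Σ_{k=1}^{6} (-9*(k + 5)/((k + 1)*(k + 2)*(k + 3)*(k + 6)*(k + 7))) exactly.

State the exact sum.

Σ = -149/2184

Compute t_(k+1)/t_k: get (k + 1)*(k + 6)**2/((k + 4)*(k + 5)*(k + 8)).
So A=k + 1 and B=k + 8, with C=k**3 + 14*k**2 + 65*k + 100.
Key eq: (k + 1)·f(k+1) = (k + 7)·f(k) + (k**3 + 14*k**2 + 65*k + 100).
d = 6 from the (1,1,3) case.
Solving with deg f ≤ 6: f(k) = k*(k + 3)*(k + 4)**2*(k + 5)**2/36.
Then R = B(k−1)f/C = k*(k + 3)*(k + 4)*(k + 7)/36, so s_k = R(k)·t_k = k*(-k**2 - 9*k - 20)/(4*(k**3 + 9*k**2 + 20*k + 12)).
Δs = 9*(-k - 5)/(k**5 + 19*k**4 + 131*k**3 + 401*k**2 + 540*k + 252), as required.
Σ_(k=1)^(6) t_k = s_(7) − s_(1) = -77/312 − (-5/28) = -149/2184.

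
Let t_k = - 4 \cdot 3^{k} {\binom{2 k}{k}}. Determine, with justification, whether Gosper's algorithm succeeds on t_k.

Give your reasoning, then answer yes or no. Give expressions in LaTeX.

The ratio is 6*(2*k + 1)/(k + 1).
So A=12*k + 6 and B=k + 1, with C=1.
Solve (12*k + 6)·f(k+1) − (k)·f(k) = 1.
d = -1 from the (1,1,0) case.
deg f ≤ -1 is impossible — no certificate.

No — t_k has no hypergeometric antidifference.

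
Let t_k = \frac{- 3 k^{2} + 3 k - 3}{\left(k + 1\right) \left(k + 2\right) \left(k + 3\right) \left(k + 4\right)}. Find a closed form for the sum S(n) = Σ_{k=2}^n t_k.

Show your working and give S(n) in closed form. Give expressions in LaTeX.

S(n) = \frac{- 7 n^{3} - 3 n^{2} - 2 n + 12}{20 \left(n^{3} + 9 n^{2} + 26 n + 24\right)}

t_(k+1)/t_k = -(k + 1)*(k - (k + 1)**2)/((k + 5)*(k**2 - k + 1)).
Gosper form: A/B · C(k+1)/C(k) with A=k + 1, B=k + 5, C=k**2 - k + 1.
Solve (k + 1)·f(k+1) − (k + 4)·f(k) = k**2 - k + 1.
From deg A=1, deg B=1, deg C=2: d=3.
Solve for f: f(k) = k*(k**2 + 5)/6 (degree 3 ≤ 3).
Then R = B(k−1)f/C = k*(k + 4)*(k**2 + 5)/(6*(k**2 - k + 1)), so s_k = R(k)·t_k = -k*(k**2 + 5)/(2*(k + 1)*(k + 2)*(k + 3)).
Δs = 3*(-k**2 + k - 1)/(k**4 + 10*k**3 + 35*k**2 + 50*k + 24), as required.
Evaluate: s_(n+1) = (-n**3 - 3*n**2 - 8*n - 6)/(2*(n**3 + 9*n**2 + 26*n + 24)); subtract s_(2) = -3/20 ⇒ S(n) = (-7*n**3 - 3*n**2 - 2*n + 12)/(20*(n**3 + 9*n**2 + 26*n + 24)).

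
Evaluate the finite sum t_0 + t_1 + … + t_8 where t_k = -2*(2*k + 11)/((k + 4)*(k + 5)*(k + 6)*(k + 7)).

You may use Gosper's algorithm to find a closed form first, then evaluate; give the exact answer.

Σ = -19/260

The ratio is (k + 4)*(2*k + 13)/((k + 8)*(2*k + 11)).
Factor: A=k + 4; B=k + 8; C=k + 11/2.
f must satisfy (k + 4)·f(k+1) − (k + 7)·f(k) = k + 11/2.
From deg A=1, deg B=1, deg C=1: d=3.
A polynomial solution: f(k) = k*(k + 5)*(k + 10)/48.
Then R = B(k−1)f/C = k*(k + 5)*(k + 7)*(k + 10)/(24*(2*k + 11)), so s_k = R(k)·t_k = k*(-k - 10)/(12*(k**2 + 10*k + 24)).
s_(k+1) − s_k = 2*(-2*k - 11)/(k**4 + 22*k**3 + 179*k**2 + 638*k + 840) = t_k.
Evaluate s at k=9 and k=0: -19/260 and 0; difference -19/260.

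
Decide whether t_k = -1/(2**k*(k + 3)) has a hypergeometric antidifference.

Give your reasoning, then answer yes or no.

Step 1: r(k) = (k + 3)/(2*(k + 4)).
So A=k/2 + 3/2 and B=k + 4, with C=1.
Solve (k/2 + 3/2)·f(k+1) − (k + 3)·f(k) = 1.
deg f ≤ -1 (via 1,1,0).
deg f ≤ -1 is impossible — no certificate.

No — negative degree bound, so no certificate f.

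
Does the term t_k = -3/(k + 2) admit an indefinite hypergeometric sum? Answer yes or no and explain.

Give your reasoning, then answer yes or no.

No — t_k has no hypergeometric antidifference.

r(k) = (k + 2)/(k + 3) after simplifying.
Normal form (A,B,C) = (k + 2, k + 3, 1).
Set up (k + 2)·f(k+1) − (k + 2)·f(k) − (1) = 0.
d = 0 from the (1,1,0) case.
f = c0 ⇒ A·f(k+1) − B(k−1)·f(k) − C = -1. The system {-1 = 0} is inconsistent; no antidifference.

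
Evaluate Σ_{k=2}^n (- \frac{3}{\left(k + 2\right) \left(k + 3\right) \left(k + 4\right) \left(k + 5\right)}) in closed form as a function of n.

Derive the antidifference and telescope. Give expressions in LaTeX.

S(n) = \frac{- n^{3} - 12 n^{2} - 47 n + 60}{120 \left(n^{3} + 12 n^{2} + 47 n + 60\right)}

Step 1: r(k) = (k + 2)/(k + 6).
Normal form (A,B,C) = (k + 2, k + 6, 1).
Set up (k + 2)·f(k+1) − (k + 5)·f(k) − (1) = 0.
Bound: deg f ≤ 3.
Match coefficients ⇒ f(k) = k*(k**2 + 9*k + 26)/72.
Get s_k = R·t_k = k*(-k**2 - 9*k - 26)/(24*(k + 2)*(k + 3)*(k + 4)) with R(k) = B(k−1)f(k)/C(k) = k*(k + 5)*(k**2 + 9*k + 26)/72.
Check: Δs_k = -3/(k**4 + 14*k**3 + 71*k**2 + 154*k + 120). ✓
Evaluate: s_(n+1) = (-n**3 - 12*n**2 - 47*n - 36)/(24*(n**3 + 12*n**2 + 47*n + 60)); subtract s_(2) = -1/30 ⇒ S(n) = (-n**3 - 12*n**2 - 47*n + 60)/(120*(n**3 + 12*n**2 + 47*n + 60)).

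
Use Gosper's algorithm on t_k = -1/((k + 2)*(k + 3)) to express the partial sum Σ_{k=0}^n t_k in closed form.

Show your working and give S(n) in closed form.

S(n) = (-n - 1)/(2*(n + 3))

The ratio is (k + 2)/(k + 4).
Normal form (A,B,C) = (k + 2, k + 4, 1).
Solve (k + 2)·f(k+1) − (k + 3)·f(k) = 1.
deg f ≤ 1 (via 1,1,0).
Solve for f: f(k) = k/2 (degree 1 ≤ 1).
R(k) = B(k−1)·f(k)/C(k) = k*(k + 3)/2; s_k = R·t_k = -k/(2*k + 4).
Verify: -1/(k**2 + 5*k + 6) matches t_k.
Evaluate: s_(n+1) = (-n - 1)/(2*(n + 3)); subtract s_(0) = 0 ⇒ S(n) = (-n - 1)/(2*(n + 3)).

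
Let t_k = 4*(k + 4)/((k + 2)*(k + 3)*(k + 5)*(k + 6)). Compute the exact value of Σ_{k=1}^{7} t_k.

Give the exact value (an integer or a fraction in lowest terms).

Σ = 56/585

t_(k+1)/t_k = (k + 2)*(k + 5)**2/((k + 4)**2*(k + 7)).
Normal form (A,B,C) = (k + 2, k + 7, k**2 + 8*k + 16).
Key eq: (k + 2)·f(k+1) = (k + 6)·f(k) + (k**2 + 8*k + 16).
deg f ≤ 4 (via 1,1,2).
A polynomial solution: f(k) = k*(k + 3)*(k + 4)*(k + 7)/20.
Then R = B(k−1)f/C = k*(k + 3)*(k + 6)*(k + 7)/(20*(k + 4)), so s_k = R(k)·t_k = k*(k + 7)/(5*(k**2 + 7*k + 10)).
Check: Δs_k = 4*(k + 4)/(k**4 + 16*k**3 + 91*k**2 + 216*k + 180). ✓
Telescoping: Σ = s_(8) − s_(1) = 12/65 − (4/45) = 56/585.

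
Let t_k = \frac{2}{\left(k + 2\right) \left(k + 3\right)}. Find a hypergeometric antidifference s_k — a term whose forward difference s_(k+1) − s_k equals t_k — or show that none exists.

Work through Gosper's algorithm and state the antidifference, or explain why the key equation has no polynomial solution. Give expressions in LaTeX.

s_k = \frac{k}{k + 2}

r(k) = (k + 2)/(k + 4) after simplifying.
Gosper form: A/B · C(k+1)/C(k) with A=k + 2, B=k + 4, C=1.
Set up (k + 2)·f(k+1) − (k + 3)·f(k) − (1) = 0.
d = 1 from the (1,1,0) case.
Match coefficients ⇒ f(k) = k/2.
Get s_k = R·t_k = k/(k + 2) with R(k) = B(k−1)f(k)/C(k) = k*(k + 3)/2.
Δs = 2/(k**2 + 5*k + 6), as required.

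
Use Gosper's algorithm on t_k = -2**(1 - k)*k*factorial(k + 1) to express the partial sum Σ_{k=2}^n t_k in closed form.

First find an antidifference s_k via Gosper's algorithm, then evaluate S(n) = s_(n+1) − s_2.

S(n) = 6 - 2*factorial(n + 2)/2**n

Ratio r(k) = (k + 1)*(k + 2)/(2*k).
A = k/2 + 1, B = 1, C = k.
Need (k/2 + 1)·f(k+1) − (1)·f(k) = k.
From deg A=1, deg B=0, deg C=1: d=0.
Coefficient equations give f(k) = 2.
So s_k = (B(k−1)f/C)·t_k = (2/k)·t_k = -2**(2 - k)*factorial(k + 1).
Verify: -2**(1 - k)*k*factorial(k + 1) matches t_k.
Evaluate: s_(n+1) = -2**(1 - n)*factorial(n + 2); subtract s_(2) = -6 ⇒ S(n) = 6 - 2*factorial(n + 2)/2**n.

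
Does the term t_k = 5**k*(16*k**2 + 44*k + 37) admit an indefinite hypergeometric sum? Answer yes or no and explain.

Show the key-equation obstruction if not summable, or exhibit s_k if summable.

Yes. s_k = 5**k*(4*k**2 + k + 3).

Compute t_(k+1)/t_k: get 5*(16*k**2 + 76*k + 97)/(16*k**2 + 44*k + 37).
A = 5, B = 1, C = k**2 + 11*k/4 + 37/16.
f must satisfy (5)·f(k+1) − (1)·f(k) = k**2 + 11*k/4 + 37/16.
d = 2 from the (0,0,2) case.
A polynomial solution: f(k) = (4*k**2 + k + 3)/16.
Get s_k = R·t_k = 5**k*(4*k**2 + k + 3) with R(k) = B(k−1)f(k)/C(k) = (4*k**2 + k + 3)/(16*k**2 + 44*k + 37).
Verify: 5**k*(16*k**2 + 44*k + 37) matches t_k.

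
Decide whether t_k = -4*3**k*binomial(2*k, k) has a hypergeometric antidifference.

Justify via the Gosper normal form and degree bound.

Ratio r(k) = 6*(2*k + 1)/(k + 1).
So A=12*k + 6 and B=k + 1, with C=1.
f must satisfy (12*k + 6)·f(k+1) − (k)·f(k) = 1.
From deg A=1, deg B=1, deg C=0: d=-1.
d = -1 < 0 ⇒ no nonzero polynomial f; not summable.

No; the degree bound rules out any f.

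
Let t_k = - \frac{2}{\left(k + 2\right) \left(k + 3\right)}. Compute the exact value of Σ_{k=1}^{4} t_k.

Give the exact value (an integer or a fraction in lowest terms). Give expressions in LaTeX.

Σ = -8/21

Compute t_(k+1)/t_k: get (k + 2)/(k + 4).
Factor: A=k + 2; B=k + 4; C=1.
Set up (k + 2)·f(k+1) − (k + 3)·f(k) − (1) = 0.
Degrees (1,1,0) ⇒ d ≤ 1.
Match coefficients ⇒ f(k) = k/2.
So s_k = (B(k−1)f/C)·t_k = (k*(k + 3)/2)·t_k = -k/(k + 2).
s_(k+1) − s_k = -2/(k**2 + 5*k + 6) = t_k.
Telescoping: Σ = s_(5) − s_(1) = -5/7 − (-1/3) = -8/21.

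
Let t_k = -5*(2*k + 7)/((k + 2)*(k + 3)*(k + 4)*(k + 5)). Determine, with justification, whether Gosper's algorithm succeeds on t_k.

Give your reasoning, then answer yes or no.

Step 1: r(k) = (k + 2)*(2*k + 9)/((k + 6)*(2*k + 7)).
So A=k + 2 and B=k + 6, with C=k + 7/2.
Solve (k + 2)·f(k+1) − (k + 5)·f(k) = k + 7/2.
d = 3 from the (1,1,1) case.
Solve for f: f(k) = k*(k + 3)*(k + 6)/16 (degree 3 ≤ 3).
R(k) = B(k−1)·f(k)/C(k) = k*(k + 3)*(k + 5)*(k + 6)/(8*(2*k + 7)); s_k = R·t_k = 5*k*(-k - 6)/(8*(k**2 + 6*k + 8)).
Δs = 5*(-2*k - 7)/(k**4 + 14*k**3 + 71*k**2 + 154*k + 120), as required.

Yes. s_k = 5*k*(-k - 6)/(8*(k**2 + 6*k + 8)).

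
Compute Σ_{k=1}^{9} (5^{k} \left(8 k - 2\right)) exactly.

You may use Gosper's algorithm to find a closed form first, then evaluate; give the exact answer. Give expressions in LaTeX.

Compute t_(k+1)/t_k: get 5*(4*k + 3)/(4*k - 1).
Factor: A=5; B=1; C=k - 1/4.
f must satisfy (5)·f(k+1) − (1)·f(k) = k - 1/4.
d = 1 from the (0,0,1) case.
Coefficient equations give f(k) = (2*k - 3)/8.
R(k) = B(k−1)·f(k)/C(k) = (2*k - 3)/(2*(4*k - 1)); s_k = R·t_k = 5**k*(2*k - 3).
Check: Δs_k = 5**k*(8*k - 2). ✓
Σ_(k=1)^(9) t_k = s_(10) − s_(1) = 166015625 − (-5) = 166015630.

Σ = 166015630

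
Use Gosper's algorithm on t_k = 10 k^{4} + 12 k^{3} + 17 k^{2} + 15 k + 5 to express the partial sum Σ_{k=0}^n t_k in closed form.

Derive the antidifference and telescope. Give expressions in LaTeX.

t_(k+1)/t_k = (10*k**4 + 52*k**3 + 113*k**2 + 125*k + 59)/(10*k**4 + 12*k**3 + 17*k**2 + 15*k + 5).
Normal form (A,B,C) = (1, 1, k**4 + 6*k**3/5 + 17*k**2/10 + 3*k/2 + 1/2).
Solve (1)·f(k+1) − (1)·f(k) = k**4 + 6*k**3/5 + 17*k**2/10 + 3*k/2 + 1/2.
Degrees (0,0,4) ⇒ d ≤ 5.
A polynomial solution: f(k) = k**2*(2*k**3 - 2*k**2 + 3*k + 2)/10.
R(k) = B(k−1)·f(k)/C(k) = k**2*(2*k**3 - 2*k**2 + 3*k + 2)/(10*k**4 + 12*k**3 + 17*k**2 + 15*k + 5); s_k = R·t_k = k**2*(2*k**3 - 2*k**2 + 3*k + 2).
Δs = 10*k**4 + 12*k**3 + 17*k**2 + 15*k + 5, as required.
Evaluate: s_(n+1) = 2*n**5 + 8*n**4 + 15*n**3 + 19*n**2 + 15*n + 5; subtract s_(0) = 0 ⇒ S(n) = 2*n**5 + 8*n**4 + 15*n**3 + 19*n**2 + 15*n + 5.

S(n) = 2 n^{5} + 8 n^{4} + 15 n^{3} + 19 n^{2} + 15 n + 5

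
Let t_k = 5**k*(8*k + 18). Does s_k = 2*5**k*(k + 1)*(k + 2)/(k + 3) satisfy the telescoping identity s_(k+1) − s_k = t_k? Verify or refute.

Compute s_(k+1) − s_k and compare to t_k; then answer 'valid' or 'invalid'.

Invalid: residual 5**k*(-8*k**2 - 40*k - 52)/(k**2 + 7*k + 12) ≠ 0.

s_(k+1) = 10*5**k*(k + 2)*(k + 3)/(k + 4)
s_(k+1) − s_k = 2*5**k*(k + 2)*(-(k + 1)*(k + 4) + 5*(k + 3)**2)/((k + 3)*(k + 4))
(s_(k+1) − s_k) − t_k = 5**k*(-8*k**2 - 40*k - 52)/(k**2 + 7*k + 12)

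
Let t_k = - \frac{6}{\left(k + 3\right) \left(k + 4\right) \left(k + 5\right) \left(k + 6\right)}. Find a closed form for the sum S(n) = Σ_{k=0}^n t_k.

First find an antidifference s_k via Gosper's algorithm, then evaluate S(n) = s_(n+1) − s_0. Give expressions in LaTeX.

Ratio r(k) = (k + 3)/(k + 7).
A = k + 3, B = k + 7, C = 1.
Set up (k + 3)·f(k+1) − (k + 6)·f(k) − (1) = 0.
d = 3 from the (1,1,0) case.
Solve for f: f(k) = k*(k**2 + 12*k + 47)/180 (degree 3 ≤ 3).
Certificate R = B(k−1)f/C = k*(k + 6)*(k**2 + 12*k + 47)/180 gives s_k = k*(-k**2 - 12*k - 47)/(30*(k + 3)*(k + 4)*(k + 5)).
Check: Δs_k = -6/(k**4 + 18*k**3 + 119*k**2 + 342*k + 360). ✓
s_(n+1) = (-n**3 - 15*n**2 - 74*n - 60)/(30*(n**3 + 15*n**2 + 74*n + 120)) and s_(0) = 0, so S(n) = (-n**3 - 15*n**2 - 74*n - 60)/(30*(n**3 + 15*n**2 + 74*n + 120)).

S(n) = \frac{- n^{3} - 15 n^{2} - 74 n - 60}{30 \left(n^{3} + 15 n^{2} + 74 n + 120\right)}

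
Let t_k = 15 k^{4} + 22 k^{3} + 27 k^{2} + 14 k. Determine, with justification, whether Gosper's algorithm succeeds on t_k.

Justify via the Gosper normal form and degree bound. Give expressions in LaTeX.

The ratio is (15*k**4 + 82*k**3 + 183*k**2 + 194*k + 78)/(k*(15*k**3 + 22*k**2 + 27*k + 14)).
A = 1, B = 1, C = k**4 + 22*k**3/15 + 9*k**2/5 + 14*k/15.
Set up (1)·f(k+1) − (1)·f(k) − (k**4 + 22*k**3/15 + 9*k**2/5 + 14*k/15) = 0.
Bound: deg f ≤ 5.
Coefficient equations give f(k) = k*(k - 1)*(3*k**3 + k**2 + 4*k + 3)/15.
Certificate R = B(k−1)f/C = (k - 1)*(3*k**3 + k**2 + 4*k + 3)/(15*k**3 + 22*k**2 + 27*k + 14) gives s_k = k*(3*k**4 - 2*k**3 + 3*k**2 - k - 3).
Check: Δs_k = k*(15*k**3 + 22*k**2 + 27*k + 14). ✓

Yes. s_k = k \left(3 k^{4} - 2 k^{3} + 3 k^{2} - k - 3\right).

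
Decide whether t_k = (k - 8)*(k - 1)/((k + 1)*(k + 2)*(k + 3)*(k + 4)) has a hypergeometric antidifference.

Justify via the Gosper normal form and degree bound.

t_(k+1)/t_k = k*(k - 7)*(k + 1)/((k - 8)*(k - 1)*(k + 5)).
Factor: A=k + 1; B=k + 5; C=k**2 - 9*k + 8.
Solve (k + 1)·f(k+1) − (k + 4)·f(k) = k**2 - 9*k + 8.
From deg A=1, deg B=1, deg C=2: d=3.
Match coefficients ⇒ f(k) = k*(k**2 + 3*k + 20)/3.
R(k) = B(k−1)·f(k)/C(k) = k*(k + 4)*(k**2 + 3*k + 20)/(3*(k - 8)*(k - 1)); s_k = R·t_k = k*(k**2 + 3*k + 20)/(3*(k**3 + 6*k**2 + 11*k + 6)).
s_(k+1) − s_k = (k**2 - 9*k + 8)/(k**4 + 10*k**3 + 35*k**2 + 50*k + 24) = t_k.

Yes. s_k = k*(k**2 + 3*k + 20)/(3*(k**3 + 6*k**2 + 11*k + 6)).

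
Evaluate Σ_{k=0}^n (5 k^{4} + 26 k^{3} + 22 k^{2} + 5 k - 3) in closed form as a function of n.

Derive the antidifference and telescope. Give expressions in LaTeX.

S(n) = n^{5} + 9 n^{4} + 22 n^{3} + 20 n^{2} + 3 n - 3

Ratio r(k) = (5*k**4 + 46*k**3 + 130*k**2 + 147*k + 55)/(5*k**4 + 26*k**3 + 22*k**2 + 5*k - 3).
Normal form (A,B,C) = (1, 1, k**4 + 26*k**3/5 + 22*k**2/5 + k - 3/5).
Key eq: (1)·f(k+1) = (1)·f(k) + (k**4 + 26*k**3/5 + 22*k**2/5 + k - 3/5).
deg f ≤ 5 (via 0,0,4).
Coefficient equations give f(k) = k*(k**4 + 4*k**3 - 4*k**2 - 2*k - 2)/5.
Then R = B(k−1)f/C = k*(k**4 + 4*k**3 - 4*k**2 - 2*k - 2)/(5*k**4 + 26*k**3 + 22*k**2 + 5*k - 3), so s_k = R(k)·t_k = k*(k**4 + 4*k**3 - 4*k**2 - 2*k - 2).
Δs = 5*k**4 + 26*k**3 + 22*k**2 + 5*k - 3, as required.
Σ_(k=0)^n t_k = s_(n+1) − s_(0) = (n**5 + 9*n**4 + 22*n**3 + 20*n**2 + 3*n - 3) − (0), i.e. n**5 + 9*n**4 + 22*n**3 + 20*n**2 + 3*n - 3.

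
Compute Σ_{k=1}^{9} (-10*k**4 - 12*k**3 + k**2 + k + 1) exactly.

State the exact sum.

Compute t_(k+1)/t_k: get (10*k**4 + 52*k**3 + 95*k**2 + 73*k + 19)/(10*k**4 + 12*k**3 - k**2 - k - 1).
A = 1, B = 1, C = k**4 + 6*k**3/5 - k**2/10 - k/10 - 1/10.
Key eq: (1)·f(k+1) = (1)·f(k) + (k**4 + 6*k**3/5 - k**2/10 - k/10 - 1/10).
Bound: deg f ≤ 5.
Match coefficients ⇒ f(k) = k*(2*k**4 - 2*k**3 - 3*k**2 + 3*k - 1)/10.
Then R = B(k−1)f/C = k*(2*k**4 - 2*k**3 - 3*k**2 + 3*k - 1)/(10*k**4 + 12*k**3 - k**2 - k - 1), so s_k = R(k)·t_k = k*(-2*k**4 + 2*k**3 + 3*k**2 - 3*k + 1).
Verify: -10*k**4 - 12*k**3 + k**2 + k + 1 matches t_k.
Σ_(k=1)^(9) t_k = s_(10) − s_(1) = -177290 − (1) = -177291.

Σ = -177291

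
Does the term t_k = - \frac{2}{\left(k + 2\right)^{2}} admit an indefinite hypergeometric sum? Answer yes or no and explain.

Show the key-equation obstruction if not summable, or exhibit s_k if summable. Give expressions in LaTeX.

t_(k+1)/t_k = (k + 2)**2/(k + 3)**2.
Factor: A=k**2 + 4*k + 4; B=k**2 + 6*k + 9; C=1.
Need (k**2 + 4*k + 4)·f(k+1) − (k**2 + 4*k + 4)·f(k) = 1.
From deg A=2, deg B=2, deg C=0: d=0.
Put f(k) = c0: A·f(k+1) − B(k−1)·f(k) − C = -1; need -1 = 0 — inconsistent ⇒ no f, not summable.

No — the linear system for f has no solution.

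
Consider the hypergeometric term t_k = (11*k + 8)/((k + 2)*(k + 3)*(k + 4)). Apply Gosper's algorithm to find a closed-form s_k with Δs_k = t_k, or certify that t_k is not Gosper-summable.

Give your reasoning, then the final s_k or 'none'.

s_k = k*(5*k + 3)/(2*(k + 2)*(k + 3))

Step 1: r(k) = (k + 2)*(11*k + 19)/((k + 5)*(11*k + 8)).
Gosper form: A/B · C(k+1)/C(k) with A=k + 2, B=k + 5, C=k + 8/11.
Key eq: (k + 2)·f(k+1) = (k + 4)·f(k) + (k + 8/11).
deg f ≤ 2 (via 1,1,1).
A polynomial solution: f(k) = k*(5*k + 3)/22.
Then R = B(k−1)f/C = k*(k + 4)*(5*k + 3)/(2*(11*k + 8)), so s_k = R(k)·t_k = k*(5*k + 3)/(2*(k + 2)*(k + 3)).
Verify: (11*k + 8)/(k**3 + 9*k**2 + 26*k + 24) matches t_k.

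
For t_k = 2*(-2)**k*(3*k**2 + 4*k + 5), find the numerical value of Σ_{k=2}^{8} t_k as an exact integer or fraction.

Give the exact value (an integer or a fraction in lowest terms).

t_(k+1)/t_k = 2*(-3*k**2 - 10*k - 12)/(3*k**2 + 4*k + 5).
A = -2, B = 1, C = k**2 + 4*k/3 + 5/3.
Solve (-2)·f(k+1) − (1)·f(k) = k**2 + 4*k/3 + 5/3.
Bound: deg f ≤ 2.
A polynomial solution: f(k) = -(k**2 + 1)/3.
Get s_k = R·t_k = (-2)**(k + 1)*(k**2 + 1) with R(k) = B(k−1)f(k)/C(k) = -(k**2 + 1)/(3*k**2 + 4*k + 5).
Check: Δs_k = 2*(-2)**k*(3*k**2 + 4*k + 5). ✓
Evaluate s at k=9 and k=2: 83968 and -40; difference 84008.

Σ = 84008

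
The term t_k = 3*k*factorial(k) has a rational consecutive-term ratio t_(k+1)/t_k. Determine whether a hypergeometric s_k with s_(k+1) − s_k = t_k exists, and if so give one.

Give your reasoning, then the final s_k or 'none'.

s_k = 3*factorial(k)

t_(k+1)/t_k = (k + 1)**2/k.
Normal form (A,B,C) = (k + 1, 1, k).
Set up (k + 1)·f(k+1) − (1)·f(k) − (k) = 0.
deg f ≤ 0 (via 1,0,1).
Match coefficients ⇒ f(k) = 1.
R(k) = B(k−1)·f(k)/C(k) = 1/k; s_k = R·t_k = 3*factorial(k).
Δs = 3*k*factorial(k), as required.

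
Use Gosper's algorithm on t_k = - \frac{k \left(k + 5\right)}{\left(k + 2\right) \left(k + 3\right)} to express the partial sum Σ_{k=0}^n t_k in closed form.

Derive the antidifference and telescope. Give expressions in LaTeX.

S(n) = \frac{n \left(- n - 1\right)}{n + 3}

t_(k+1)/t_k = (k + 1)*(k + 2)*(k + 6)/(k*(k + 4)*(k + 5)).
So A=k + 2 and B=k + 4, with C=k**2 + 5*k.
f must satisfy (k + 2)·f(k+1) − (k + 3)·f(k) = k**2 + 5*k.
d = 2 from the (1,1,2) case.
Solving with deg f ≤ 2: f(k) = k*(k - 1).
Certificate R = B(k−1)f/C = (k - 1)*(k + 3)/(k + 5) gives s_k = k*(1 - k)/(k + 2).
s_(k+1) − s_k = k*(-k - 5)/(k**2 + 5*k + 6) = t_k.
s_(n+1) = n*(-n - 1)/(n + 3) and s_(0) = 0, so S(n) = n*(-n - 1)/(n + 3).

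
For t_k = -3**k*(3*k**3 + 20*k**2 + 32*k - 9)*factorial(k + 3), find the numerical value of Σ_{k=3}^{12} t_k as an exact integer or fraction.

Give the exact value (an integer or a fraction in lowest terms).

The ratio is 3*(3*k**4 + 41*k**3 + 197*k**2 + 370*k + 184)/(3*k**3 + 20*k**2 + 32*k - 9).
Normal form (A,B,C) = (3*k + 12, 1, k**3 + 20*k**2/3 + 32*k/3 - 3).
f must satisfy (3*k + 12)·f(k+1) − (1)·f(k) = k**3 + 20*k**2/3 + 32*k/3 - 3.
Degrees (1,0,3) ⇒ d ≤ 2.
Match coefficients ⇒ f(k) = (k**2 + k - 3)/3.
Then R = B(k−1)f/C = (k**2 + k - 3)/(3*k**3 + 20*k**2 + 32*k - 9), so s_k = R(k)·t_k = -3**k*(k**2 + k - 3)*factorial(k + 3).
Verify: -3**k*(3*k**3 + 20*k**2 + 32*k - 9)*factorial(k + 3) matches t_k.
Sum = s_(13) − s_(3); s_(13) = -5971025640526442496000, s_(3) = -174960 ⇒ -5971025640526442321040.

Σ = -5971025640526442321040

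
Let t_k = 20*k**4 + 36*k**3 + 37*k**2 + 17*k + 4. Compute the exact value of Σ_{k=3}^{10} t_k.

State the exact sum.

Ratio r(k) = (20*k**4 + 116*k**3 + 265*k**2 + 279*k + 114)/(20*k**4 + 36*k**3 + 37*k**2 + 17*k + 4).
So A=1 and B=1, with C=k**4 + 9*k**3/5 + 37*k**2/20 + 17*k/20 + 1/5.
Set up (1)·f(k+1) − (1)·f(k) − (k**4 + 9*k**3/5 + 37*k**2/20 + 17*k/20 + 1/5) = 0.
Bound: deg f ≤ 5.
Solving with deg f ≤ 5: f(k) = k*(4*k**4 - k**3 + k**2 - k + 1)/20.
Certificate R = B(k−1)f/C = k*(4*k**4 - k**3 + k**2 - k + 1)/(20*k**4 + 36*k**3 + 37*k**2 + 17*k + 4) gives s_k = k*(4*k**4 - k**3 + k**2 - k + 1).
s_(k+1) − s_k = 20*k**4 + 36*k**3 + 37*k**2 + 17*k + 4 = t_k.
Telescoping: Σ = s_(11) − s_(3) = 630784 − (912) = 629872.

Σ = 629872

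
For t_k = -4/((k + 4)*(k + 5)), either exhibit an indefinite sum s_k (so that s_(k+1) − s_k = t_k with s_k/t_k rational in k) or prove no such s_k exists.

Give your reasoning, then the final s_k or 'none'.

The ratio is (k + 4)/(k + 6).
Normal form (A,B,C) = (k + 4, k + 6, 1).
Key eq: (k + 4)·f(k+1) = (k + 5)·f(k) + (1).
From deg A=1, deg B=1, deg C=0: d=1.
Coefficient equations give f(k) = k/4.
Then R = B(k−1)f/C = k*(k + 5)/4, so s_k = R(k)·t_k = -k/(k + 4).
Δs = -4/(k**2 + 9*k + 20), as required.

s_k = -k/(k + 4)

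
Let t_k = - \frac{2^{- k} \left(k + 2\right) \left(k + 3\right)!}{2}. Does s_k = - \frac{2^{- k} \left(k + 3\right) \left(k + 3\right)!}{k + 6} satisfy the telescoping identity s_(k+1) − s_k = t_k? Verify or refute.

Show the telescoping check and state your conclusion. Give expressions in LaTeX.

Invalid: residual \frac{3 \cdot 2^{- k} \left(k^{2} + 8 k + 10\right) \left(k + 3\right)!}{2 \left(k + 6\right) \left(k + 7\right)} ≠ 0.

s_(k+1) = -(k + 4)*factorial(k + 4)/(2*2**k*(k + 7))
s_(k+1) − s_k = -(k**3 + 12*k**2 + 44*k + 54)*factorial(k + 3)/(2*2**k*(k + 6)*(k + 7))
(s_(k+1) − s_k) − t_k = 3*(k**2 + 8*k + 10)*factorial(k + 3)/(2*2**k*(k + 6)*(k + 7))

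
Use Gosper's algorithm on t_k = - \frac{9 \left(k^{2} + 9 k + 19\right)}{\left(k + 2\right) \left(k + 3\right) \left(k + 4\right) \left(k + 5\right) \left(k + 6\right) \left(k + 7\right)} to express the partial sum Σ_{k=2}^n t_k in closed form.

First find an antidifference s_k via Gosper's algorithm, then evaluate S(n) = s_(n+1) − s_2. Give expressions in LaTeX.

S(n) = \frac{- n^{3} - 15 n^{2} - 71 n + 87}{64 \left(n^{3} + 15 n^{2} + 71 n + 105\right)}

r(k) = (k + 2)*(9*k + (k + 1)**2 + 28)/((k + 8)*(k**2 + 9*k + 19)) after simplifying.
Gosper form: A/B · C(k+1)/C(k) with A=k + 2, B=k + 8, C=k**2 + 9*k + 19.
f must satisfy (k + 2)·f(k+1) − (k + 7)·f(k) = k**2 + 9*k + 19.
Degrees (1,1,2) ⇒ d ≤ 5.
A polynomial solution: f(k) = k*(k + 3)*(k + 5)*(k**2 + 12*k + 44)/144.
Then R = B(k−1)f/C = k*(k + 3)*(k + 5)*(k + 7)*(k**2 + 12*k + 44)/(144*(k**2 + 9*k + 19)), so s_k = R(k)·t_k = k*(-k**2 - 12*k - 44)/(16*(k**3 + 12*k**2 + 44*k + 48)).
Verify: 9*(-k**2 - 9*k - 19)/(k**6 + 27*k**5 + 295*k**4 + 1665*k**3 + 5104*k**2 + 8028*k + 5040) matches t_k.
Evaluate: s_(n+1) = (-n**3 - 15*n**2 - 71*n - 57)/(16*(n**3 + 15*n**2 + 71*n + 105)); subtract s_(2) = -3/64 ⇒ S(n) = (-n**3 - 15*n**2 - 71*n + 87)/(64*(n**3 + 15*n**2 + 71*n + 105)).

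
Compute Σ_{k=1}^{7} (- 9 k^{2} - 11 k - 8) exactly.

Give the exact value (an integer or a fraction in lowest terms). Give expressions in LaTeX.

Σ = -1624

Step 1: r(k) = (9*k**2 + 29*k + 28)/(9*k**2 + 11*k + 8).
Factor: A=1; B=1; C=k**2 + 11*k/9 + 8/9.
Set up (1)·f(k+1) − (1)·f(k) − (k**2 + 11*k/9 + 8/9) = 0.
Bound: deg f ≤ 3.
Coefficient equations give f(k) = k*(3*k**2 + k + 4)/9.
R(k) = B(k−1)·f(k)/C(k) = k*(3*k**2 + k + 4)/(9*k**2 + 11*k + 8); s_k = R·t_k = k*(-3*k**2 - k - 4).
Δs = -9*k**2 - 11*k - 8, as required.
Evaluate s at k=8 and k=1: -1632 and -8; difference -1624.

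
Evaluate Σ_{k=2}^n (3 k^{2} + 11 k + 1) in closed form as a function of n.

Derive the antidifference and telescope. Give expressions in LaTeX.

S(n) = n^{3} + 7 n^{2} + 7 n - 15

The ratio is (3*k**2 + 17*k + 15)/(3*k**2 + 11*k + 1).
Factor: A=1; B=1; C=k**2 + 11*k/3 + 1/3.
Solve (1)·f(k+1) − (1)·f(k) = k**2 + 11*k/3 + 1/3.
deg f ≤ 3 (via 0,0,2).
Solving with deg f ≤ 3: f(k) = k*(k**2 + 4*k - 4)/3.
So s_k = (B(k−1)f/C)·t_k = (k*(k**2 + 4*k - 4)/(3*k**2 + 11*k + 1))·t_k = k*(k**2 + 4*k - 4).
Verify: 3*k**2 + 11*k + 1 matches t_k.
s_(n+1) = n**3 + 7*n**2 + 7*n + 1 and s_(2) = 16, so S(n) = n**3 + 7*n**2 + 7*n - 15.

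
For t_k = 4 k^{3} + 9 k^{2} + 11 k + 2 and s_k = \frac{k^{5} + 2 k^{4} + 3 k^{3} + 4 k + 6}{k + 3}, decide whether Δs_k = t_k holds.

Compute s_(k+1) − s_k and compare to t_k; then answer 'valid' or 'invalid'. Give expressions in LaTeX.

s_(k+1) = (4*k + (k + 1)**5 + 2*(k + 1)**4 + 3*(k + 1)**3 + 10)/(k + 4)
s_(k+1) − s_k = (4*k**5 + 31*k**4 + 82*k**3 + 115*k**2 + 72*k + 24)/(k**2 + 7*k + 12)
(s_(k+1) − s_k) − t_k = 2*k*(-3*k**3 - 20*k**2 - 36*k - 37)/(k**2 + 7*k + 12)

Invalid: residual \frac{2 k \left(- 3 k^{3} - 20 k^{2} - 36 k - 37\right)}{k^{2} + 7 k + 12} ≠ 0.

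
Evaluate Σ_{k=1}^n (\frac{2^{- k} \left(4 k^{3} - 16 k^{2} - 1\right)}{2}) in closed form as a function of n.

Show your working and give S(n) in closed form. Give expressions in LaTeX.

S(n) = 2^{- n - 1} \left(7 \cdot 2^{n} - 4 n^{3} - 8 n^{2} - 8 n - 7\right)

r(k) = (-4*(k + 1)**3 + 16*(k + 1)**2 + 1)/(2*(-4*k**3 + 16*k**2 + 1)) after simplifying.
So A=1/2 and B=1, with C=k**3 - 4*k**2 - 1/4.
Set up (1/2)·f(k+1) − (1)·f(k) − (k**3 - 4*k**2 - 1/4) = 0.
Degrees (0,0,3) ⇒ d ≤ 3.
Match coefficients ⇒ f(k) = -(4*k**3 - 4*k**2 + 4*k + 3)/2.
Then R = B(k−1)f/C = -2*(4*k**3 - 4*k**2 + 4*k + 3)/(4*k**3 - 16*k**2 - 1), so s_k = R(k)·t_k = (-4*k**3 + 4*k**2 - 4*k - 3)/2**k.
Δs = (4*k**3 - 16*k**2 - 1)/(2*2**k), as required.
Evaluate: s_(n+1) = 2**(-n - 1)*(-4*n**3 - 8*n**2 - 8*n - 7); subtract s_(1) = -7/2 ⇒ S(n) = 2**(-n - 1)*(7*2**n - 4*n**3 - 8*n**2 - 8*n - 7).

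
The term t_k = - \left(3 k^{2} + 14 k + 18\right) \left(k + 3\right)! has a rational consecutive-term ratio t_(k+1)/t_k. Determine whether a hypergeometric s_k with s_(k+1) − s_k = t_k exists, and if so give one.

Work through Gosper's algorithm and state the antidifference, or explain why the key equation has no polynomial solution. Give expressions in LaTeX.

s_k = - \left(3 k + 2\right) \left(k + 3\right)!

r(k) = (k + 4)*(14*k + 3*(k + 1)**2 + 32)/(3*k**2 + 14*k + 18) after simplifying.
So A=k + 4 and B=1, with C=k**2 + 14*k/3 + 6.
Need (k + 4)·f(k+1) − (1)·f(k) = k**2 + 14*k/3 + 6.
deg f ≤ 1 (via 1,0,2).
Match coefficients ⇒ f(k) = (3*k + 2)/3.
Get s_k = R·t_k = -(3*k + 2)*factorial(k + 3) with R(k) = B(k−1)f(k)/C(k) = (3*k + 2)/(3*k**2 + 14*k + 18).
s_(k+1) − s_k = -(3*k**2 + 14*k + 18)*factorial(k + 3) = t_k.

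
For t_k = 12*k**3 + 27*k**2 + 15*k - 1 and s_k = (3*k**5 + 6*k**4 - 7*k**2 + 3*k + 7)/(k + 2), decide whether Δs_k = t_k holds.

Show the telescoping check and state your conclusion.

Invalid: residual 3*(-3*k**4 - 16*k**3 - 24*k**2 - 11*k + 3)/(k**2 + 5*k + 6) ≠ 0.

s_(k+1) = (3*k + 3*(k + 1)**5 + 6*(k + 1)**4 - 7*(k + 1)**2 + 10)/(k + 3)
s_(k+1) − s_k = (12*k**5 + 78*k**4 + 174*k**3 + 164*k**2 + 52*k + 3)/(k**2 + 5*k + 6)
(s_(k+1) − s_k) − t_k = 3*(-3*k**4 - 16*k**3 - 24*k**2 - 11*k + 3)/(k**2 + 5*k + 6)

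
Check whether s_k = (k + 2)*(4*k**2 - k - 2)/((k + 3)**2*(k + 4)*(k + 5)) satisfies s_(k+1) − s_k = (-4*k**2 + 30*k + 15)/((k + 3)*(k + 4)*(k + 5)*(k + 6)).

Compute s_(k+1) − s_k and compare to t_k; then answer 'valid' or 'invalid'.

Invalid: residual (8*k**3 + 5*k**2 - 113*k - 57)/(k**6 + 25*k**5 + 257*k**4 + 1391*k**3 + 4182*k**2 + 6624*k + 4320) ≠ 0.

s_(k+1) = -(k + 3)*(k - 4*(k + 1)**2 + 3)/((k + 4)**2*(k + 5)*(k + 6))
s_(k+1) − s_k = (-4*k**4 + 10*k**3 + 182*k**2 + 352*k + 123)/(k**6 + 25*k**5 + 257*k**4 + 1391*k**3 + 4182*k**2 + 6624*k + 4320)
(s_(k+1) − s_k) − t_k = (8*k**3 + 5*k**2 - 113*k - 57)/(k**6 + 25*k**5 + 257*k**4 + 1391*k**3 + 4182*k**2 + 6624*k + 4320)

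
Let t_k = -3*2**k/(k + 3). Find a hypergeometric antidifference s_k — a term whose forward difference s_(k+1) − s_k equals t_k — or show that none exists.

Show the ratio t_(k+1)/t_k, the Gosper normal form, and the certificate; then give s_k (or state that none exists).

t_(k+1)/t_k = 2*(k + 3)/(k + 4).
Take A(k)=2*k + 6, B(k)=k + 4, C(k)=1.
Solve (2*k + 6)·f(k+1) − (k + 3)·f(k) = 1.
Degrees (1,1,0) ⇒ d ≤ -1.
d = -1 < 0 ⇒ no nonzero polynomial f; not summable.

no hypergeometric antidifference exists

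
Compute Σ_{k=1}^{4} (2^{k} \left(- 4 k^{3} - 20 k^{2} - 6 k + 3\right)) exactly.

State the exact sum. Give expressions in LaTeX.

Ratio r(k) = 2*(4*k**3 + 32*k**2 + 58*k + 27)/(4*k**3 + 20*k**2 + 6*k - 3).
Normal form (A,B,C) = (2, 1, k**3 + 5*k**2 + 3*k/2 - 3/4).
Solve (2)·f(k+1) − (1)·f(k) = k**3 + 5*k**2 + 3*k/2 - 3/4.
Bound: deg f ≤ 3.
A polynomial solution: f(k) = (4*k**3 - 4*k**2 - 2*k + 1)/4.
So s_k = (B(k−1)f/C)·t_k = ((4*k**3 - 4*k**2 - 2*k + 1)/(4*k**3 + 20*k**2 + 6*k - 3))·t_k = 2**k*(-4*k**3 + 4*k**2 + 2*k - 1).
Δs = 2**k*(-4*k**3 - 20*k**2 - 6*k + 3), as required.
Evaluate s at k=5 and k=1: -12512 and 2; difference -12514.

Σ = -12514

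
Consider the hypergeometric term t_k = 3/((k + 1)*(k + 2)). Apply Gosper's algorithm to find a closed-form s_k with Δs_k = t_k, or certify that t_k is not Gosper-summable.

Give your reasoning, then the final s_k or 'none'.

Step 1: r(k) = (k + 1)/(k + 3).
So A=k + 1 and B=k + 3, with C=1.
Key eq: (k + 1)·f(k+1) = (k + 2)·f(k) + (1).
deg f ≤ 1 (via 1,1,0).
A polynomial solution: f(k) = k.
Get s_k = R·t_k = 3*k/(k + 1) with R(k) = B(k−1)f(k)/C(k) = k*(k + 2).
Check: Δs_k = 3/(k**2 + 3*k + 2). ✓

s_k = 3*k/(k + 1)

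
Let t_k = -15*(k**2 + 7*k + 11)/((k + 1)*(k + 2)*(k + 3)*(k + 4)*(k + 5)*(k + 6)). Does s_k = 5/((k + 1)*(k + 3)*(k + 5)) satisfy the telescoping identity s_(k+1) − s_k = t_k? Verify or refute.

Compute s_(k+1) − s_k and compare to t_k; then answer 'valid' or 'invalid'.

s_(k+1) = 5/((k + 2)*(k + 4)*(k + 6))
s_(k+1) − s_k = 5/((k + 2)*(k + 4)*(k + 6)) - 5/((k + 1)*(k + 3)*(k + 5))
(s_(k+1) − s_k) − t_k = 0

valid; difference matches t_k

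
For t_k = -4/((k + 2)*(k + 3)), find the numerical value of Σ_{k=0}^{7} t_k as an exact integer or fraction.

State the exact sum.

Σ = -8/5

Step 1: r(k) = (k + 2)/(k + 4).
Gosper form: A/B · C(k+1)/C(k) with A=k + 2, B=k + 4, C=1.
Key eq: (k + 2)·f(k+1) = (k + 3)·f(k) + (1).
d = 1 from the (1,1,0) case.
A polynomial solution: f(k) = k/2.
R(k) = B(k−1)·f(k)/C(k) = k*(k + 3)/2; s_k = R·t_k = -2*k/(k + 2).
Check: Δs_k = -4/(k**2 + 5*k + 6). ✓
Evaluate s at k=8 and k=0: -8/5 and 0; difference -8/5.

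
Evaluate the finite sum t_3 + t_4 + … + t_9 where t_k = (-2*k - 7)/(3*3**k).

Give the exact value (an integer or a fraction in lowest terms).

Ratio r(k) = (2*k + 9)/(3*(2*k + 7)).
Take A(k)=1/3, B(k)=1, C(k)=k + 7/2.
Solve (1/3)·f(k+1) − (1)·f(k) = k + 7/2.
Degrees (0,0,1) ⇒ d ≤ 1.
A polynomial solution: f(k) = -3*(k + 4)/2.
R(k) = B(k−1)·f(k)/C(k) = -3*(k + 4)/(2*k + 7); s_k = R·t_k = (k + 4)/3**k.
s_(k+1) − s_k = (-2*k - 7)/(3*3**k) = t_k.
Telescoping: Σ = s_(10) − s_(3) = 14/59049 − (7/27) = -15295/59049.

Σ = -15295/59049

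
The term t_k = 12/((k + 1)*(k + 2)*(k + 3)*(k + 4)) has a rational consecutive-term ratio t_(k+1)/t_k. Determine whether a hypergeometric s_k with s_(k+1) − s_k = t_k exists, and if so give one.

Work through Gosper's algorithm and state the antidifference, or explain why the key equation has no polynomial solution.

Compute t_(k+1)/t_k: get (k + 1)/(k + 5).
Gosper form: A/B · C(k+1)/C(k) with A=k + 1, B=k + 5, C=1.
Need (k + 1)·f(k+1) − (k + 4)·f(k) = 1.
deg f ≤ 3 (via 1,1,0).
Coefficient equations give f(k) = k*(k**2 + 6*k + 11)/18.
R(k) = B(k−1)·f(k)/C(k) = k*(k + 4)*(k**2 + 6*k + 11)/18; s_k = R·t_k = 2*k*(k**2 + 6*k + 11)/(3*(k + 1)*(k + 2)*(k + 3)).
Δs = 12/(k**4 + 10*k**3 + 35*k**2 + 50*k + 24), as required.

s_k = 2*k*(k**2 + 6*k + 11)/(3*(k + 1)*(k + 2)*(k + 3))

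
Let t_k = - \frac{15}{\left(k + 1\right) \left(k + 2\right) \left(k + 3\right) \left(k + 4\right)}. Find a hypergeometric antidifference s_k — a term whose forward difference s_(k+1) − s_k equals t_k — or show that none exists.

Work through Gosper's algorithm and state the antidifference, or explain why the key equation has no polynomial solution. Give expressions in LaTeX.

Ratio r(k) = (k + 1)/(k + 5).
Factor: A=k + 1; B=k + 5; C=1.
Need (k + 1)·f(k+1) − (k + 4)·f(k) = 1.
d = 3 from the (1,1,0) case.
Solving with deg f ≤ 3: f(k) = k*(k**2 + 6*k + 11)/18.
Get s_k = R·t_k = 5*k*(-k**2 - 6*k - 11)/(6*(k + 1)*(k + 2)*(k + 3)) with R(k) = B(k−1)f(k)/C(k) = k*(k + 4)*(k**2 + 6*k + 11)/18.
Verify: -15/(k**4 + 10*k**3 + 35*k**2 + 50*k + 24) matches t_k.

s_k = \frac{5 k \left(- k^{2} - 6 k - 11\right)}{6 \left(k + 1\right) \left(k + 2\right) \left(k + 3\right)}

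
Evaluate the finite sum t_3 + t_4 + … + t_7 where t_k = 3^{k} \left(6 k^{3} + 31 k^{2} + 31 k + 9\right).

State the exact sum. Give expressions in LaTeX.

Step 1: r(k) = 3*(6*k**3 + 49*k**2 + 111*k + 77)/(6*k**3 + 31*k**2 + 31*k + 9).
Factor: A=3; B=1; C=k**3 + 31*k**2/6 + 31*k/6 + 3/2.
Solve (3)·f(k+1) − (1)·f(k) = k**3 + 31*k**2/6 + 31*k/6 + 3/2.
Degrees (0,0,3) ⇒ d ≤ 3.
A polynomial solution: f(k) = (3*k**3 + 2*k**2 - 4*k + 3)/6.
Certificate R = B(k−1)f/C = (3*k**3 + 2*k**2 - 4*k + 3)/(6*k**3 + 31*k**2 + 31*k + 9) gives s_k = 3**k*(3*k**3 + 2*k**2 - 4*k + 3).
Verify: 3**k*(6*k**3 + 31*k**2 + 31*k + 9) matches t_k.
Evaluate s at k=8 and k=3: 10727235 and 2430; difference 10724805.

Σ = 10724805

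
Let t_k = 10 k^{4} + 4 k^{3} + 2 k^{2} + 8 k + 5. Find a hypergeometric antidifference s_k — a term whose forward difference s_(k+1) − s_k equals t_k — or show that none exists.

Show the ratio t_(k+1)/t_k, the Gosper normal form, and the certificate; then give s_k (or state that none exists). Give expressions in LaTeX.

s_k = k \left(2 k^{4} - 4 k^{3} + 2 k^{2} + 4 k + 1\right)

Step 1: r(k) = (10*k**4 + 44*k**3 + 74*k**2 + 64*k + 29)/(10*k**4 + 4*k**3 + 2*k**2 + 8*k + 5).
So A=1 and B=1, with C=k**4 + 2*k**3/5 + k**2/5 + 4*k/5 + 1/2.
f must satisfy (1)·f(k+1) − (1)·f(k) = k**4 + 2*k**3/5 + k**2/5 + 4*k/5 + 1/2.
deg f ≤ 5 (via 0,0,4).
A polynomial solution: f(k) = k*(2*k**4 - 4*k**3 + 2*k**2 + 4*k + 1)/10.
Then R = B(k−1)f/C = k*(2*k**4 - 4*k**3 + 2*k**2 + 4*k + 1)/(10*k**4 + 4*k**3 + 2*k**2 + 8*k + 5), so s_k = R(k)·t_k = k*(2*k**4 - 4*k**3 + 2*k**2 + 4*k + 1).
Check: Δs_k = 10*k**4 + 4*k**3 + 2*k**2 + 8*k + 5. ✓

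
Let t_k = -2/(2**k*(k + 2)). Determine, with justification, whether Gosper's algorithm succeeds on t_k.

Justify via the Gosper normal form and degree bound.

r(k) = (k + 2)/(2*(k + 3)) after simplifying.
Factor: A=k/2 + 1; B=k + 3; C=1.
Solve (k/2 + 1)·f(k+1) − (k + 2)·f(k) = 1.
deg f ≤ -1 (via 1,1,0).
deg f ≤ -1 is impossible — no certificate.

No; the degree bound rules out any f.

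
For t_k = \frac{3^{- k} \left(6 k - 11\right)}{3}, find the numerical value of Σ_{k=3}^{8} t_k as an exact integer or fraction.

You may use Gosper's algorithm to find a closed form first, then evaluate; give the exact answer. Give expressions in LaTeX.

Σ = 3622/19683

Ratio r(k) = (6*k - 5)/(3*(6*k - 11)).
Normal form (A,B,C) = (1/3, 1, k - 11/6).
Key eq: (1/3)·f(k+1) = (1)·f(k) + (k - 11/6).
From deg A=0, deg B=0, deg C=1: d=1.
A polynomial solution: f(k) = -(3*k - 4)/2.
R(k) = B(k−1)·f(k)/C(k) = -3*(3*k - 4)/(6*k - 11); s_k = R·t_k = (4 - 3*k)/3**k.
Δs = (6*k - 11)/(3*3**k), as required.
Σ_(k=3)^(8) t_k = s_(9) − s_(3) = -23/19683 − (-5/27) = 3622/19683.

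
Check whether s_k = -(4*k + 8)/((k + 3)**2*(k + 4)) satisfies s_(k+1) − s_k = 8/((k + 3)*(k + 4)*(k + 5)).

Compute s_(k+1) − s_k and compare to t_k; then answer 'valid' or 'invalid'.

Invalid: residual 4*(-3*k - 11)/(k**5 + 19*k**4 + 143*k**3 + 533*k**2 + 984*k + 720) ≠ 0.

s_(k+1) = 4*(-k - 3)/((k + 4)**2*(k + 5))
s_(k+1) − s_k = 4*(2*k**2 + 11*k + 13)/(k**5 + 19*k**4 + 143*k**3 + 533*k**2 + 984*k + 720)
(s_(k+1) − s_k) − t_k = 4*(-3*k - 11)/(k**5 + 19*k**4 + 143*k**3 + 533*k**2 + 984*k + 720)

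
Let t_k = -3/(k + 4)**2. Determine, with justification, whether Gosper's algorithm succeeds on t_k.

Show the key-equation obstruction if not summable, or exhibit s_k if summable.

Compute t_(k+1)/t_k: get (k + 4)**2/(k + 5)**2.
Gosper form: A/B · C(k+1)/C(k) with A=k**2 + 8*k + 16, B=k**2 + 10*k + 25, C=1.
Solve (k**2 + 8*k + 16)·f(k+1) − (k**2 + 8*k + 16)·f(k) = 1.
deg f ≤ 0 (via 2,2,0).
Put f(k) = c0: A·f(k+1) − B(k−1)·f(k) − C = -1; need -1 = 0 — inconsistent ⇒ no f, not summable.

No — key equation has no polynomial f.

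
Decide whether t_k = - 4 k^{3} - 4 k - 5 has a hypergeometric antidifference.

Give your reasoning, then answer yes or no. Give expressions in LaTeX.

t_(k+1)/t_k = (4*k + 4*(k + 1)**3 + 9)/(4*k**3 + 4*k + 5).
So A=1 and B=1, with C=k**3 + k + 5/4.
Key eq: (1)·f(k+1) = (1)·f(k) + (k**3 + k + 5/4).
Degrees (0,0,3) ⇒ d ≤ 4.
Solve for f: f(k) = k*(k**3 - 2*k**2 + 3*k + 3)/4 (degree 4 ≤ 4).
Get s_k = R·t_k = k*(-k**3 + 2*k**2 - 3*k - 3) with R(k) = B(k−1)f(k)/C(k) = k*(k**3 - 2*k**2 + 3*k + 3)/(4*k**3 + 4*k + 5).
Verify: -4*k**3 - 4*k - 5 matches t_k.

Yes. s_k = k \left(- k^{3} + 2 k^{2} - 3 k - 3\right).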